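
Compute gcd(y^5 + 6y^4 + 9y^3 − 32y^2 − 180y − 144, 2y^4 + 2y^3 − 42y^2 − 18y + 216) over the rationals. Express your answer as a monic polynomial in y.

Repeated division with remainder:
  y^5 + 6y^4 + 9y^3 − 32y^2 − 180y − 144 = ((1/2)y + 5/2)(2y^4 + 2y^3 − 42y^2 − 18y + 216) + (25y^3 + 82y^2 − 243y − 684)
  2y^4 + 2y^3 − 42y^2 − 18y + 216 = ((2/25)y − 114/625)(25y^3 + 82y^2 − 243y − 684) + (−(4752/625)y^2 − (4752/625)y + 57024/625)
  25y^3 + 82y^2 − 243y − 684 = (−(15625/4752)y − 11875/1584)(−(4752/625)y^2 − (4752/625)y + 57024/625) + (0)
Last nonzero remainder: −(4752/625)y^2 − (4752/625)y + 57024/625. Dividing through by −4752/625 gives the monic gcd y^2 + y − 12.

y^2 + y − 12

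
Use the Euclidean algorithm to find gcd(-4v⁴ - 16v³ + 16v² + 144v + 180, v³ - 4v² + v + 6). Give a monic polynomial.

v - 3

Apply the Euclidean algorithm:
  -4v⁴ - 16v³ + 16v² + 144v + 180 = (-4v - 32)(v³ - 4v² + v + 6) + (-108v² + 200v + 372)
  v³ - 4v² + v + 6 = (-(1/108)v + 29/1458)(-108v² + 200v + 372) + ((340/729)v - 340/243)
  -108v² + 200v + 372 = (-(19683/85)v - 22599/85)((340/729)v - 340/243) + (0)
Last nonzero remainder: (340/729)v - 340/243. Dividing through by 340/729 gives the monic gcd v - 3.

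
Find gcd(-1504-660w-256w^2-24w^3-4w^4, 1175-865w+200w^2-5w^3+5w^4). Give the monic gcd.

Apply the Euclidean algorithm:
  -4w^4-24w^3-256w^2-660w-1504 = (-4/5)(5w^4-5w^3+200w^2-865w+1175) + (-28w^3-96w^2-1352w-564)
  5w^4-5w^3+200w^2-865w+1175 = (-(5/28)w+155/196)(-28w^3-96w^2-1352w-564) + ((1690/49)w^2+(5070/49)w+79430/49)
  -28w^3-96w^2-1352w-564 = (-(686/845)w-294/845)((1690/49)w^2+(5070/49)w+79430/49) + (0)
Last nonzero remainder: (1690/49)w^2+(5070/49)w+79430/49. Dividing through by 1690/49 gives the monic gcd w^2+3w+47.

47+3w+w^2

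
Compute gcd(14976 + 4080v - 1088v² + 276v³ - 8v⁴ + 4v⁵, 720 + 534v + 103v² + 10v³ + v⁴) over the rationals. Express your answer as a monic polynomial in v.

144 + 78v + 5v² + v³

Apply the Euclidean algorithm:
  4v⁵ - 8v⁴ + 276v³ - 1088v² + 4080v + 14976 = (4v - 48)(v⁴ + 10v³ + 103v² + 534v + 720) + (344v³ + 1720v² + 26832v + 49536)
  v⁴ + 10v³ + 103v² + 534v + 720 = ((1/344)v + 5/344)(344v³ + 1720v² + 26832v + 49536) + (0)
Last nonzero remainder: 344v³ + 1720v² + 26832v + 49536. Dividing through by 344 gives the monic gcd v³ + 5v² + 78v + 144.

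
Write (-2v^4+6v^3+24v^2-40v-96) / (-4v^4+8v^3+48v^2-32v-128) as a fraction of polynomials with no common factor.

(v-3)/(2v-4)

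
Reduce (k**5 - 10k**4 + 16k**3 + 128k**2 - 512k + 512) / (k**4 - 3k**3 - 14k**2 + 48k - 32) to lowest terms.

(k**2 - 8k + 16)/(k - 1)

Apply the Euclidean algorithm:
  k**5 - 10k**4 + 16k**3 + 128k**2 - 512k + 512 = (k - 7)(k**4 - 3k**3 - 14k**2 + 48k - 32) + (9k**3 - 18k**2 - 144k + 288)
  k**4 - 3k**3 - 14k**2 + 48k - 32 = ((1/9)k - 1/9)(9k**3 - 18k**2 - 144k + 288) + (0)
Last nonzero remainder: 9k**3 - 18k**2 - 144k + 288. Dividing through by 9 gives the monic gcd k**3 - 2k**2 - 16k + 32.
Cancel k**3 - 2k**2 - 16k + 32 from numerator and denominator to get the reduced form.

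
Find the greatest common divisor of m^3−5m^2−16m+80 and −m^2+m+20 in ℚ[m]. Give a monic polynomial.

m^2−m−20

By polynomial division,
  m^3−5m^2−16m+80 = (−m+4)(−m^2+m+20) + (0)
Last nonzero remainder: −m^2+m+20. Dividing through by −1 gives the monic gcd m^2−m−20.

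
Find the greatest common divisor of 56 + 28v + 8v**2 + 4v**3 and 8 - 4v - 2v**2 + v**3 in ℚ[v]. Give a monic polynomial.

2 + v

Euclidean algorithm in ℚ[v]:
  4v**3 + 8v**2 + 28v + 56 = (4)(v**3 - 2v**2 - 4v + 8) + (16v**2 + 44v + 24)
  v**3 - 2v**2 - 4v + 8 = ((1/16)v - 19/64)(16v**2 + 44v + 24) + ((121/16)v + 121/8)
  16v**2 + 44v + 24 = ((256/121)v + 192/121)((121/16)v + 121/8) + (0)
Last nonzero remainder: (121/16)v + 121/8. Dividing through by 121/16 gives the monic gcd v + 2.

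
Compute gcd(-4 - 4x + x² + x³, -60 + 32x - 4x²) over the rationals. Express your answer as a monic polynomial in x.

1

By polynomial division,
  x³ + x² - 4x - 4 = (-(1/4)x - 9/4)(-4x² + 32x - 60) + (53x - 139)
  -4x² + 32x - 60 = (-(4/53)x + 1140/2809)(53x - 139) + (-10080/2809)
  53x - 139 = (-(148877/10080)x + 390451/10080)(-10080/2809) + (0)
The last nonzero remainder is the constant -10080/2809, so the polynomials are coprime and gcd = 1.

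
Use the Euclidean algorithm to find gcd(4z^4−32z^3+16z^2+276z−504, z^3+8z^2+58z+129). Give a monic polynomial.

By polynomial division,
  4z^4−32z^3+16z^2+276z−504 = (4z−64)(z^3+8z^2+58z+129) + (296z^2+3472z+7752)
  z^3+8z^2+58z+129 = ((1/296)z−69/5476)(296z^2+3472z+7752) + ((103441/1369)z+310323/1369)
  296z^2+3472z+7752 = ((405224/103441)z+3537496/103441)((103441/1369)z+310323/1369) + (0)
Last nonzero remainder: (103441/1369)z+310323/1369. Dividing through by 103441/1369 gives the monic gcd z+3.

z+3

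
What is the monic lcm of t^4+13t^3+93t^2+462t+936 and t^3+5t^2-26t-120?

t^5+8t^4+28t^3-3t^2-1374t-4680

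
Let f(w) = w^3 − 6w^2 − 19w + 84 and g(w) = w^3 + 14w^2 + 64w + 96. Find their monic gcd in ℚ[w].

w + 4

By polynomial division,
  w^3 − 6w^2 − 19w + 84 = (w^3 + 14w^2 + 64w + 96) + (−20w^2 − 83w − 12)
  w^3 + 14w^2 + 64w + 96 = (−(1/20)w − 197/400)(−20w^2 − 83w − 12) + ((9009/400)w + 9009/100)
  −20w^2 − 83w − 12 = (−(8000/9009)w − 400/3003)((9009/400)w + 9009/100) + (0)
Last nonzero remainder: (9009/400)w + 9009/100. Dividing through by 9009/400 gives the monic gcd w + 4.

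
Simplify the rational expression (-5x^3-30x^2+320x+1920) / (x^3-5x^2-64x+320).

(-5x-30)/(x-5)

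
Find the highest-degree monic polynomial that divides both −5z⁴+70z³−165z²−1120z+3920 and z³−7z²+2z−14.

Repeated division with remainder:
  −5z⁴+70z³−165z²−1120z+3920 = (−5z+35)(z³−7z²+2z−14) + (90z²−1260z+4410)
  z³−7z²+2z−14 = ((1/90)z+7/90)(90z²−1260z+4410) + (51z−357)
  90z²−1260z+4410 = ((30/17)z−210/17)(51z−357) + (0)
Last nonzero remainder: 51z−357. Dividing through by 51 gives the monic gcd z−7.

z−7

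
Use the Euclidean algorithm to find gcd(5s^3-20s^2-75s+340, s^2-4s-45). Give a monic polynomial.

1

Euclidean algorithm in ℚ[s]:
  5s^3-20s^2-75s+340 = (5s)(s^2-4s-45) + (150s+340)
  s^2-4s-45 = ((1/150)s-47/1125)(150s+340) + (-6929/225)
  150s+340 = (-(33750/6929)s-76500/6929)(-6929/225) + (0)
The last nonzero remainder is the constant -6929/225, so the polynomials are coprime and gcd = 1.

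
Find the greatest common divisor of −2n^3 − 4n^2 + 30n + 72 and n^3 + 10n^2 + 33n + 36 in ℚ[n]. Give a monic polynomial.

Apply the Euclidean algorithm:
  −2n^3 − 4n^2 + 30n + 72 = (−2)(n^3 + 10n^2 + 33n + 36) + (16n^2 + 96n + 144)
  n^3 + 10n^2 + 33n + 36 = ((1/16)n + 1/4)(16n^2 + 96n + 144) + (0)
Last nonzero remainder: 16n^2 + 96n + 144. Dividing through by 16 gives the monic gcd n^2 + 6n + 9.

n^2 + 6n + 9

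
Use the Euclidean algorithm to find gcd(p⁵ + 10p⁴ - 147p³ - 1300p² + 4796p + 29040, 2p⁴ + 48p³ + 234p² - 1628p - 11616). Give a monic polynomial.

p³ + 16p² - 11p - 726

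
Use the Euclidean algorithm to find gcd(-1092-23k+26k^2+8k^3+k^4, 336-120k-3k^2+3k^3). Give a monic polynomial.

-28+3k+k^2

By polynomial division,
  k^4+8k^3+26k^2-23k-1092 = ((1/3)k+3)(3k^3-3k^2-120k+336) + (75k^2+225k-2100)
  3k^3-3k^2-120k+336 = ((1/25)k-4/25)(75k^2+225k-2100) + (0)
Last nonzero remainder: 75k^2+225k-2100. Dividing through by 75 gives the monic gcd k^2+3k-28.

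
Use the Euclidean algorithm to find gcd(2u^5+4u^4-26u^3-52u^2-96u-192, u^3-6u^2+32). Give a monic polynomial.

Repeated division with remainder:
  2u^5+4u^4-26u^3-52u^2-96u-192 = (2u^2+16u+70)(u^3-6u^2+32) + (304u^2-608u-2432)
  u^3-6u^2+32 = ((1/304)u-1/76)(304u^2-608u-2432) + (0)
Last nonzero remainder: 304u^2-608u-2432. Dividing through by 304 gives the monic gcd u^2-2u-8.

u^2-2u-8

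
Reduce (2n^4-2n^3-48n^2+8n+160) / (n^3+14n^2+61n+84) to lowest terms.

Euclidean algorithm in ℚ[n]:
  2n^4-2n^3-48n^2+8n+160 = (2n-30)(n^3+14n^2+61n+84) + (250n^2+1670n+2680)
  n^3+14n^2+61n+84 = ((1/250)n+183/6250)(250n^2+1670n+2680) + ((864/625)n+3456/625)
  250n^2+1670n+2680 = ((78125/432)n+209375/432)((864/625)n+3456/625) + (0)
Last nonzero remainder: (864/625)n+3456/625. Dividing through by 864/625 gives the monic gcd n+4.
Cancel n+4 from numerator and denominator to get the reduced form.

(2n^3-10n^2-8n+40)/(n^2+10n+21)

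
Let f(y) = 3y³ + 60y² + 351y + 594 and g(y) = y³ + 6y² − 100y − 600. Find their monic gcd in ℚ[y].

Repeated division with remainder:
  3y³ + 60y² + 351y + 594 = (3)(y³ + 6y² − 100y − 600) + (42y² + 651y + 2394)
  y³ + 6y² − 100y − 600 = ((1/42)y − 19/84)(42y² + 651y + 2394) + (−(39/4)y − 117/2)
  42y² + 651y + 2394 = (−(56/13)y − 532/13)(−(39/4)y − 117/2) + (0)
Last nonzero remainder: −(39/4)y − 117/2. Dividing through by −39/4 gives the monic gcd y + 6.

y + 6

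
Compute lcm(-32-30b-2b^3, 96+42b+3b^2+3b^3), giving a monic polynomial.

32+46b+15b^2+2b^3+b^4

Repeated division with remainder:
  -2b^3-30b-32 = (-2/3)(3b^3+3b^2+42b+96) + (2b^2-2b+32)
  3b^3+3b^2+42b+96 = ((3/2)b+3)(2b^2-2b+32) + (0)
Last nonzero remainder: 2b^2-2b+32. Dividing through by 2 gives the monic gcd b^2-b+16.
Then lcm(f, g) = f·g / gcd(f, g); expanding and making the result monic gives the answer.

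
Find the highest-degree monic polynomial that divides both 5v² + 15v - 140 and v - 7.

1

Euclidean algorithm in ℚ[v]:
  5v² + 15v - 140 = (5v + 50)(v - 7) + (210)
  v - 7 = ((1/210)v - 1/30)(210) + (0)
The last nonzero remainder is the constant 210, so the polynomials are coprime and gcd = 1.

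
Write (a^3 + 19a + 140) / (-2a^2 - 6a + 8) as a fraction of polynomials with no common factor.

(-a^2 + 4a - 35)/(2a - 2)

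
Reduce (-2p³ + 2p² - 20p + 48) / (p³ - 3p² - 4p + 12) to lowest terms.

(-2p² - 2p - 24)/(p² - p - 6)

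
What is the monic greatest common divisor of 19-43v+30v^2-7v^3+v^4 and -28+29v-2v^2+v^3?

-1+v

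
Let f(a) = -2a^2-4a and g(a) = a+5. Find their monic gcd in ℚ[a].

Euclidean algorithm in ℚ[a]:
  -2a^2-4a = (-2a+6)(a+5) + (-30)
  a+5 = (-(1/30)a-1/6)(-30) + (0)
The last nonzero remainder is the constant -30, so the polynomials are coprime and gcd = 1.

1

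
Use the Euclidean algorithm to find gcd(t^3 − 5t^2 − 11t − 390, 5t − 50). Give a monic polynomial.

t − 10

Euclidean algorithm in ℚ[t]:
  t^3 − 5t^2 − 11t − 390 = ((1/5)t^2 + t + 39/5)(5t − 50) + (0)
Last nonzero remainder: 5t − 50. Dividing through by 5 gives the monic gcd t − 10.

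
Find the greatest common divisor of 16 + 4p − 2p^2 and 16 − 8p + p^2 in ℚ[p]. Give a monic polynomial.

Repeated division with remainder:
  −2p^2 + 4p + 16 = (−2)(p^2 − 8p + 16) + (−12p + 48)
  p^2 − 8p + 16 = (−(1/12)p + 1/3)(−12p + 48) + (0)
Last nonzero remainder: −12p + 48. Dividing through by −12 gives the monic gcd p − 4.

−4 + p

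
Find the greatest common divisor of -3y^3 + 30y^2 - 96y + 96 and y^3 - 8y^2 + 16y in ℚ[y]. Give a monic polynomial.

y^2 - 8y + 16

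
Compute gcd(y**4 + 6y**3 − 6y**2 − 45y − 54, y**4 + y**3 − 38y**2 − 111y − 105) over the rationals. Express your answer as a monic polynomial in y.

y**2 + 3y + 3

Euclidean algorithm in ℚ[y]:
  y**4 + 6y**3 − 6y**2 − 45y − 54 = (y**4 + y**3 − 38y**2 − 111y − 105) + (5y**3 + 32y**2 + 66y + 51)
  y**4 + y**3 − 38y**2 − 111y − 105 = ((1/5)y − 27/25)(5y**3 + 32y**2 + 66y + 51) + (−(416/25)y**2 − (1248/25)y − 1248/25)
  5y**3 + 32y**2 + 66y + 51 = (−(125/416)y − 425/416)(−(416/25)y**2 − (1248/25)y − 1248/25) + (0)
Last nonzero remainder: −(416/25)y**2 − (1248/25)y − 1248/25. Dividing through by −416/25 gives the monic gcd y**2 + 3y + 3.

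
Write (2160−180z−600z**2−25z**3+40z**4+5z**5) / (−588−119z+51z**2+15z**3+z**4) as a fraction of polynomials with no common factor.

(−180+35z**2+5z**3)/(49+14z+z**2)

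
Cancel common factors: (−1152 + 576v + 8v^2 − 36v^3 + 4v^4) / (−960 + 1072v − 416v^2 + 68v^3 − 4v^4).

(12 − v − v^2)/(10 − 7v + v^2)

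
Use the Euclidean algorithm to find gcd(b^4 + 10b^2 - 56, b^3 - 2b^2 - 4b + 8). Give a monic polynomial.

b^2 - 4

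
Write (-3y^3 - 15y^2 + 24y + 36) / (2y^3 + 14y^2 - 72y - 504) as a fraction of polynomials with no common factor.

Apply the Euclidean algorithm:
  -3y^3 - 15y^2 + 24y + 36 = (-3/2)(2y^3 + 14y^2 - 72y - 504) + (6y^2 - 84y - 720)
  2y^3 + 14y^2 - 72y - 504 = ((1/3)y + 7)(6y^2 - 84y - 720) + (756y + 4536)
  6y^2 - 84y - 720 = ((1/126)y - 10/63)(756y + 4536) + (0)
Last nonzero remainder: 756y + 4536. Dividing through by 756 gives the monic gcd y + 6.
Cancel y + 6 from numerator and denominator to get the reduced form.

(-3y^2 + 3y + 6)/(2y^2 + 2y - 84)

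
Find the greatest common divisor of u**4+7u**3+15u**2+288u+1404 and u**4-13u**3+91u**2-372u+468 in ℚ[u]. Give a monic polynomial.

u**2-5u+39

Apply the Euclidean algorithm:
  u**4+7u**3+15u**2+288u+1404 = (u**4-13u**3+91u**2-372u+468) + (20u**3-76u**2+660u+936)
  u**4-13u**3+91u**2-372u+468 = ((1/20)u-23/50)(20u**3-76u**2+660u+936) + ((576/25)u**2-(576/5)u+22464/25)
  20u**3-76u**2+660u+936 = ((125/144)u+25/24)((576/25)u**2-(576/5)u+22464/25) + (0)
Last nonzero remainder: (576/25)u**2-(576/5)u+22464/25. Dividing through by 576/25 gives the monic gcd u**2-5u+39.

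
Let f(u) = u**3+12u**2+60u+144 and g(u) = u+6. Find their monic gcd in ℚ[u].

u+6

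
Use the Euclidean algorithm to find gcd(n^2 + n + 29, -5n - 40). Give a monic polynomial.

Repeated division with remainder:
  n^2 + n + 29 = (-(1/5)n + 7/5)(-5n - 40) + (85)
  -5n - 40 = (-(1/17)n - 8/17)(85) + (0)
The last nonzero remainder is the constant 85, so the polynomials are coprime and gcd = 1.

1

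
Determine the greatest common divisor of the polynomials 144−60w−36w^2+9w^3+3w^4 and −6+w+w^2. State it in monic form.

Euclidean algorithm in ℚ[w]:
  3w^4+9w^3−36w^2−60w+144 = (3w^2+6w−24)(w^2+w−6) + (0)
The last nonzero remainder w^2+w−6 is already monic.

−6+w+w^2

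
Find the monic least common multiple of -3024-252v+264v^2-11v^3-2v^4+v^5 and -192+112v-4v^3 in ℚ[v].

6048-2520v-780v^2+286v^3-7v^4-4v^5+v^6

By polynomial division,
  v^5-2v^4-11v^3+264v^2-252v-3024 = (-(1/4)v^2+(1/2)v-17/4)(-4v^3+112v-192) + (160v^2+320v-3840)
  -4v^3+112v-192 = (-(1/40)v+1/20)(160v^2+320v-3840) + (0)
Last nonzero remainder: 160v^2+320v-3840. Dividing through by 160 gives the monic gcd v^2+2v-24.
Then lcm(f, g) = f·g / gcd(f, g); expanding and making the result monic gives the answer.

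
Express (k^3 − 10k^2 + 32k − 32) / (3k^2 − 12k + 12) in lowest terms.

(k^2 − 8k + 16)/(3k − 6)

By polynomial division,
  k^3 − 10k^2 + 32k − 32 = ((1/3)k − 2)(3k^2 − 12k + 12) + (4k − 8)
  3k^2 − 12k + 12 = ((3/4)k − 3/2)(4k − 8) + (0)
Last nonzero remainder: 4k − 8. Dividing through by 4 gives the monic gcd k − 2.
Cancel k − 2 from numerator and denominator to get the reduced form.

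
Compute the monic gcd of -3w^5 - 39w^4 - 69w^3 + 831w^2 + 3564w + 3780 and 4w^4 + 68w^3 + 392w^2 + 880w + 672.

By polynomial division,
  -3w^5 - 39w^4 - 69w^3 + 831w^2 + 3564w + 3780 = (-(3/4)w + 3)(4w^4 + 68w^3 + 392w^2 + 880w + 672) + (21w^3 + 315w^2 + 1428w + 1764)
  4w^4 + 68w^3 + 392w^2 + 880w + 672 = ((4/21)w + 8/21)(21w^3 + 315w^2 + 1428w + 1764) + (0)
Last nonzero remainder: 21w^3 + 315w^2 + 1428w + 1764. Dividing through by 21 gives the monic gcd w^3 + 15w^2 + 68w + 84.

w^3 + 15w^2 + 68w + 84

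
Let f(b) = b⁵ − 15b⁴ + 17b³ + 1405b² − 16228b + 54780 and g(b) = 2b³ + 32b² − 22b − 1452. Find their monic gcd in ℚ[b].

b² + 5b − 66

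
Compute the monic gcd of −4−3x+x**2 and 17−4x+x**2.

1

Repeated division with remainder:
  x**2−3x−4 = (x**2−4x+17) + (x−21)
  x**2−4x+17 = (x+17)(x−21) + (374)
  x−21 = ((1/374)x−21/374)(374) + (0)
The last nonzero remainder is the constant 374, so the polynomials are coprime and gcd = 1.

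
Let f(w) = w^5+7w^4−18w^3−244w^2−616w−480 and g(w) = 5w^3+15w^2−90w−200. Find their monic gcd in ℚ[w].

w^2+7w+10

Repeated division with remainder:
  w^5+7w^4−18w^3−244w^2−616w−480 = ((1/5)w^2+(4/5)w−12/5)(5w^3+15w^2−90w−200) + (−96w^2−672w−960)
  5w^3+15w^2−90w−200 = (−(5/96)w+5/24)(−96w^2−672w−960) + (0)
Last nonzero remainder: −96w^2−672w−960. Dividing through by −96 gives the monic gcd w^2+7w+10.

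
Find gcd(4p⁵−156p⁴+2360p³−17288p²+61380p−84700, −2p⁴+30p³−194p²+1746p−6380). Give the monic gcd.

Euclidean algorithm in ℚ[p]:
  4p⁵−156p⁴+2360p³−17288p²+61380p−84700 = (−2p+48)(−2p⁴+30p³−194p²+1746p−6380) + (532p³−4484p²−35188p+221540)
  −2p⁴+30p³−194p²+1746p−6380 = (−(1/266)p+23/931)(532p³−4484p²−35188p+221540) + (−(10560/49)p²+(168960/49)p−580800/49)
  532p³−4484p²−35188p+221540 = (−(6517/2640)p−49343/2640)(−(10560/49)p²+(168960/49)p−580800/49) + (0)
Last nonzero remainder: −(10560/49)p²+(168960/49)p−580800/49. Dividing through by −10560/49 gives the monic gcd p²−16p+55.

p²−16p+55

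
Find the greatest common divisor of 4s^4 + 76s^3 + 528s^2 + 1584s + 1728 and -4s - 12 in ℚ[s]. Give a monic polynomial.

Repeated division with remainder:
  4s^4 + 76s^3 + 528s^2 + 1584s + 1728 = (-s^3 - 16s^2 - 84s - 144)(-4s - 12) + (0)
Last nonzero remainder: -4s - 12. Dividing through by -4 gives the monic gcd s + 3.

s + 3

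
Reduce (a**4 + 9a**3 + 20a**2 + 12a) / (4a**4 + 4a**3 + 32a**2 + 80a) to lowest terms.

Euclidean algorithm in ℚ[a]:
  a**4 + 9a**3 + 20a**2 + 12a = (1/4)(4a**4 + 4a**3 + 32a**2 + 80a) + (8a**3 + 12a**2 - 8a)
  4a**4 + 4a**3 + 32a**2 + 80a = ((1/2)a - 1/4)(8a**3 + 12a**2 - 8a) + (39a**2 + 78a)
  8a**3 + 12a**2 - 8a = ((8/39)a - 4/39)(39a**2 + 78a) + (0)
Last nonzero remainder: 39a**2 + 78a. Dividing through by 39 gives the monic gcd a**2 + 2a.
Cancel a**2 + 2a from numerator and denominator to get the reduced form.

(a**2 + 7a + 6)/(4a**2 - 4a + 40)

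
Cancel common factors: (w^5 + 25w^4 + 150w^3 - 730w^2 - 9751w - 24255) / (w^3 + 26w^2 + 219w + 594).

(w^3 + 5w^2 - 49w - 245)/(w + 6)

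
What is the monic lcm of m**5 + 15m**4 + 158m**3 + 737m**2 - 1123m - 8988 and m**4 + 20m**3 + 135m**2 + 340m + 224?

m**7 + 24m**6 + 301m**5 + 2279m**4 + 6774m**3 - 13199m**2 - 89876m - 71904

Euclidean algorithm in ℚ[m]:
  m**5 + 15m**4 + 158m**3 + 737m**2 - 1123m - 8988 = (m - 5)(m**4 + 20m**3 + 135m**2 + 340m + 224) + (123m**3 + 1072m**2 + 353m - 7868)
  m**4 + 20m**3 + 135m**2 + 340m + 224 = ((1/123)m + 1388/15129)(123m**3 + 1072m**2 + 353m - 7868) + ((511060/15129)m**2 + (5621660/15129)m + 14309680/15129)
  123m**3 + 1072m**2 + 353m - 7868 = ((1860867/511060)m - 4251249/511060)((511060/15129)m**2 + (5621660/15129)m + 14309680/15129) + (0)
Last nonzero remainder: (511060/15129)m**2 + (5621660/15129)m + 14309680/15129. Dividing through by 511060/15129 gives the monic gcd m**2 + 11m + 28.
Then lcm(f, g) = f·g / gcd(f, g); expanding and making the result monic gives the answer.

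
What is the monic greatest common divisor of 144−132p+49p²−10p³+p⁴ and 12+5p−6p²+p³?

Apply the Euclidean algorithm:
  p⁴−10p³+49p²−132p+144 = (p−4)(p³−6p²+5p+12) + (20p²−124p+192)
  p³−6p²+5p+12 = ((1/20)p+1/100)(20p²−124p+192) + (−(84/25)p+252/25)
  20p²−124p+192 = (−(125/21)p+400/21)(−(84/25)p+252/25) + (0)
Last nonzero remainder: −(84/25)p+252/25. Dividing through by −84/25 gives the monic gcd p−3.

−3+p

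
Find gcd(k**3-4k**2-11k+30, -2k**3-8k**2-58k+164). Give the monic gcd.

k-2

Repeated division with remainder:
  k**3-4k**2-11k+30 = (-1/2)(-2k**3-8k**2-58k+164) + (-8k**2-40k+112)
  -2k**3-8k**2-58k+164 = ((1/4)k-1/4)(-8k**2-40k+112) + (-96k+192)
  -8k**2-40k+112 = ((1/12)k+7/12)(-96k+192) + (0)
Last nonzero remainder: -96k+192. Dividing through by -96 gives the monic gcd k-2.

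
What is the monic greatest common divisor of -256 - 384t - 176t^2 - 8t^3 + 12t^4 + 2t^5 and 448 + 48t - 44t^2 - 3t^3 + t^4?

Apply the Euclidean algorithm:
  2t^5 + 12t^4 - 8t^3 - 176t^2 - 384t - 256 = (2t + 18)(t^4 - 3t^3 - 44t^2 + 48t + 448) + (134t^3 + 520t^2 - 2144t - 8320)
  t^4 - 3t^3 - 44t^2 + 48t + 448 = ((1/134)t - 461/8978)(134t^3 + 520t^2 - 2144t - 8320) + (-(5832/4489)t^2 + 93312/4489)
  134t^3 + 520t^2 - 2144t - 8320 = (-(300763/2916)t - 291785/729)(-(5832/4489)t^2 + 93312/4489) + (0)
Last nonzero remainder: -(5832/4489)t^2 + 93312/4489. Dividing through by -5832/4489 gives the monic gcd t^2 - 16.

-16 + t^2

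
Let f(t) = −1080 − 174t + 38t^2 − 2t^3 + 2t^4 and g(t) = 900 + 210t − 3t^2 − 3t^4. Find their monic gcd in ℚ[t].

−15 − 2t + t^2

By polynomial division,
  2t^4 − 2t^3 + 38t^2 − 174t − 1080 = (−2/3)(−3t^4 − 3t^2 + 210t + 900) + (−2t^3 + 36t^2 − 34t − 480)
  −3t^4 − 3t^2 + 210t + 900 = ((3/2)t + 27)(−2t^3 + 36t^2 − 34t − 480) + (−924t^2 + 1848t + 13860)
  −2t^3 + 36t^2 − 34t − 480 = ((1/462)t − 8/231)(−924t^2 + 1848t + 13860) + (0)
Last nonzero remainder: −924t^2 + 1848t + 13860. Dividing through by −924 gives the monic gcd t^2 − 2t − 15.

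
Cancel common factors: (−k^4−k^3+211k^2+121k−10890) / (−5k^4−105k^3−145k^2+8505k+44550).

(k−11)/(5k+45)

Apply the Euclidean algorithm:
  −k^4−k^3+211k^2+121k−10890 = (1/5)(−5k^4−105k^3−145k^2+8505k+44550) + (20k^3+240k^2−1580k−19800)
  −5k^4−105k^3−145k^2+8505k+44550 = (−(1/4)k−9/4)(20k^3+240k^2−1580k−19800) + (0)
Last nonzero remainder: 20k^3+240k^2−1580k−19800. Dividing through by 20 gives the monic gcd k^3+12k^2−79k−990.
Cancel k^3+12k^2−79k−990 from numerator and denominator to get the reduced form.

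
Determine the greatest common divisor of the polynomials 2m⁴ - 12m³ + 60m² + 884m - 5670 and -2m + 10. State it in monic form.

m - 5

Euclidean algorithm in ℚ[m]:
  2m⁴ - 12m³ + 60m² + 884m - 5670 = (-m³ + m² - 25m - 567)(-2m + 10) + (0)
Last nonzero remainder: -2m + 10. Dividing through by -2 gives the monic gcd m - 5.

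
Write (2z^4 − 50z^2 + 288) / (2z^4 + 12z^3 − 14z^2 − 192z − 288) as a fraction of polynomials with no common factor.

Apply the Euclidean algorithm:
  2z^4 − 50z^2 + 288 = (2z^4 + 12z^3 − 14z^2 − 192z − 288) + (−12z^3 − 36z^2 + 192z + 576)
  2z^4 + 12z^3 − 14z^2 − 192z − 288 = (−(1/6)z − 1/2)(−12z^3 − 36z^2 + 192z + 576) + (0)
Last nonzero remainder: −12z^3 − 36z^2 + 192z + 576. Dividing through by −12 gives the monic gcd z^3 + 3z^2 − 16z − 48.
Cancel z^3 + 3z^2 − 16z − 48 from numerator and denominator to get the reduced form.

(z − 3)/(z + 3)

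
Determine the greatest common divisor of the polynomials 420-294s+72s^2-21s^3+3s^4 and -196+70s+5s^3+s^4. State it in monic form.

By polynomial division,
  3s^4-21s^3+72s^2-294s+420 = (3)(s^4+5s^3+70s-196) + (-36s^3+72s^2-504s+1008)
  s^4+5s^3+70s-196 = (-(1/36)s-7/36)(-36s^3+72s^2-504s+1008) + (0)
Last nonzero remainder: -36s^3+72s^2-504s+1008. Dividing through by -36 gives the monic gcd s^3-2s^2+14s-28.

-28+14s-2s^2+s^3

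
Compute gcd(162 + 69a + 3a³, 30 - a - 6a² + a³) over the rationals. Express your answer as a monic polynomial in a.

2 + a

By polynomial division,
  3a³ + 69a + 162 = (3)(a³ - 6a² - a + 30) + (18a² + 72a + 72)
  a³ - 6a² - a + 30 = ((1/18)a - 5/9)(18a² + 72a + 72) + (35a + 70)
  18a² + 72a + 72 = ((18/35)a + 36/35)(35a + 70) + (0)
Last nonzero remainder: 35a + 70. Dividing through by 35 gives the monic gcd a + 2.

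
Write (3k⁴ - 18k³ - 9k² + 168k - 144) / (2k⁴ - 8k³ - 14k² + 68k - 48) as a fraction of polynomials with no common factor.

(3k - 12)/(2k - 4)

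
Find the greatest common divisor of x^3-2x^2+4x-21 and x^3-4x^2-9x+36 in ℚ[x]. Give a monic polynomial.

Euclidean algorithm in ℚ[x]:
  x^3-2x^2+4x-21 = (x^3-4x^2-9x+36) + (2x^2+13x-57)
  x^3-4x^2-9x+36 = ((1/2)x-21/4)(2x^2+13x-57) + ((351/4)x-1053/4)
  2x^2+13x-57 = ((8/351)x+76/351)((351/4)x-1053/4) + (0)
Last nonzero remainder: (351/4)x-1053/4. Dividing through by 351/4 gives the monic gcd x-3.

x-3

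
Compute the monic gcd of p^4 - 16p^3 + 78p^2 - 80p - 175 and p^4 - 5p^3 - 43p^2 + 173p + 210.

Apply the Euclidean algorithm:
  p^4 - 16p^3 + 78p^2 - 80p - 175 = (p^4 - 5p^3 - 43p^2 + 173p + 210) + (-11p^3 + 121p^2 - 253p - 385)
  p^4 - 5p^3 - 43p^2 + 173p + 210 = (-(1/11)p - 6/11)(-11p^3 + 121p^2 - 253p - 385) + (0)
Last nonzero remainder: -11p^3 + 121p^2 - 253p - 385. Dividing through by -11 gives the monic gcd p^3 - 11p^2 + 23p + 35.

p^3 - 11p^2 + 23p + 35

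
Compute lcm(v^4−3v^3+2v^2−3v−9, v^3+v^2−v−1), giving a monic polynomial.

v^6−3v^5+v^4−11v^2+3v+9

Euclidean algorithm in ℚ[v]:
  v^4−3v^3+2v^2−3v−9 = (v−4)(v^3+v^2−v−1) + (7v^2−6v−13)
  v^3+v^2−v−1 = ((1/7)v+13/49)(7v^2−6v−13) + ((120/49)v+120/49)
  7v^2−6v−13 = ((343/120)v−637/120)((120/49)v+120/49) + (0)
Last nonzero remainder: (120/49)v+120/49. Dividing through by 120/49 gives the monic gcd v+1.
Then lcm(f, g) = f·g / gcd(f, g); expanding and making the result monic gives the answer.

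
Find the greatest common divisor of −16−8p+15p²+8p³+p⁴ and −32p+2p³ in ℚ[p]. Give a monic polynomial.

Repeated division with remainder:
  p⁴+8p³+15p²−8p−16 = ((1/2)p+4)(2p³−32p) + (31p²+120p−16)
  2p³−32p = ((2/31)p−240/961)(31p²+120p−16) + (−(960/961)p−3840/961)
  31p²+120p−16 = (−(29791/960)p+961/240)(−(960/961)p−3840/961) + (0)
Last nonzero remainder: −(960/961)p−3840/961. Dividing through by −960/961 gives the monic gcd p+4.

4+p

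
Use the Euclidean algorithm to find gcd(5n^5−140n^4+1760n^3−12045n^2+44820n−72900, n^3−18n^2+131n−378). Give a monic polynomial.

n^2−11n+54

By polynomial division,
  5n^5−140n^4+1760n^3−12045n^2+44820n−72900 = (5n^2−50n+205)(n^3−18n^2+131n−378) + (85n^2−935n+4590)
  n^3−18n^2+131n−378 = ((1/85)n−7/85)(85n^2−935n+4590) + (0)
Last nonzero remainder: 85n^2−935n+4590. Dividing through by 85 gives the monic gcd n^2−11n+54.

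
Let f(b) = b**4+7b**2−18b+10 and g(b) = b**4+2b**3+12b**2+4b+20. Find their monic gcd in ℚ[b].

b**2+2b+10

Euclidean algorithm in ℚ[b]:
  b**4+7b**2−18b+10 = (b**4+2b**3+12b**2+4b+20) + (−2b**3−5b**2−22b−10)
  b**4+2b**3+12b**2+4b+20 = (−(1/2)b+1/4)(−2b**3−5b**2−22b−10) + ((9/4)b**2+(9/2)b+45/2)
  −2b**3−5b**2−22b−10 = (−(8/9)b−4/9)((9/4)b**2+(9/2)b+45/2) + (0)
Last nonzero remainder: (9/4)b**2+(9/2)b+45/2. Dividing through by 9/4 gives the monic gcd b**2+2b+10.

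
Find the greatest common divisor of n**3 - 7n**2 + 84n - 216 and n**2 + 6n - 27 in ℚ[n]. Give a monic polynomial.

n - 3

By polynomial division,
  n**3 - 7n**2 + 84n - 216 = (n - 13)(n**2 + 6n - 27) + (189n - 567)
  n**2 + 6n - 27 = ((1/189)n + 1/21)(189n - 567) + (0)
Last nonzero remainder: 189n - 567. Dividing through by 189 gives the monic gcd n - 3.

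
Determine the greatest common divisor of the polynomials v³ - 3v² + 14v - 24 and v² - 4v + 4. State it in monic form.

v - 2

By polynomial division,
  v³ - 3v² + 14v - 24 = (v + 1)(v² - 4v + 4) + (14v - 28)
  v² - 4v + 4 = ((1/14)v - 1/7)(14v - 28) + (0)
Last nonzero remainder: 14v - 28. Dividing through by 14 gives the monic gcd v - 2.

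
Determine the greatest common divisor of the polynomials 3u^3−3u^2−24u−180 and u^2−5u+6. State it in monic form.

1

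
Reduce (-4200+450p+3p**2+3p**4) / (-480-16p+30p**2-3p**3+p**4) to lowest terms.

By polynomial division,
  3p**4+3p**2+450p-4200 = (3)(p**4-3p**3+30p**2-16p-480) + (9p**3-87p**2+498p-2760)
  p**4-3p**3+30p**2-16p-480 = ((1/9)p+20/27)(9p**3-87p**2+498p-2760) + ((352/9)p**2-(704/9)p+14080/9)
  9p**3-87p**2+498p-2760 = ((81/352)p-621/352)((352/9)p**2-(704/9)p+14080/9) + (0)
Last nonzero remainder: (352/9)p**2-(704/9)p+14080/9. Dividing through by 352/9 gives the monic gcd p**2-2p+40.
Cancel p**2-2p+40 from numerator and denominator to get the reduced form.

(-105+6p+3p**2)/(-12-p+p**2)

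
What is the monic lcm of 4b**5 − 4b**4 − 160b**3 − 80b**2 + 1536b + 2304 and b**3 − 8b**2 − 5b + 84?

b**6 − 8b**5 − 33b**4 + 260b**3 + 524b**2 − 2112b − 4032

Euclidean algorithm in ℚ[b]:
  4b**5 − 4b**4 − 160b**3 − 80b**2 + 1536b + 2304 = (4b**2 + 28b + 84)(b**3 − 8b**2 − 5b + 84) + (396b**2 − 396b − 4752)
  b**3 − 8b**2 − 5b + 84 = ((1/396)b − 7/396)(396b**2 − 396b − 4752) + (0)
Last nonzero remainder: 396b**2 − 396b − 4752. Dividing through by 396 gives the monic gcd b**2 − b − 12.
Then lcm(f, g) = f·g / gcd(f, g); expanding and making the result monic gives the answer.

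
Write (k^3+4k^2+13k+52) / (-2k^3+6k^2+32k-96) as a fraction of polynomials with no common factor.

(-k^2-13)/(2k^2-14k+24)

Euclidean algorithm in ℚ[k]:
  k^3+4k^2+13k+52 = (-1/2)(-2k^3+6k^2+32k-96) + (7k^2+29k+4)
  -2k^3+6k^2+32k-96 = (-(2/7)k+100/49)(7k^2+29k+4) + (-(1276/49)k-5104/49)
  7k^2+29k+4 = (-(343/1276)k-49/1276)(-(1276/49)k-5104/49) + (0)
Last nonzero remainder: -(1276/49)k-5104/49. Dividing through by -1276/49 gives the monic gcd k+4.
Cancel k+4 from numerator and denominator to get the reduced form.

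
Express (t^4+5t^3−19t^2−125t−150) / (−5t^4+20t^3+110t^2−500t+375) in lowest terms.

(−t^2−5t−6)/(5t^2−20t+15)

Repeated division with remainder:
  t^4+5t^3−19t^2−125t−150 = (−1/5)(−5t^4+20t^3+110t^2−500t+375) + (9t^3+3t^2−225t−75)
  −5t^4+20t^3+110t^2−500t+375 = (−(5/9)t+65/27)(9t^3+3t^2−225t−75) + (−(200/9)t^2+5000/9)
  9t^3+3t^2−225t−75 = (−(81/200)t−27/200)(−(200/9)t^2+5000/9) + (0)
Last nonzero remainder: −(200/9)t^2+5000/9. Dividing through by −200/9 gives the monic gcd t^2−25.
Cancel t^2−25 from numerator and denominator to get the reduced form.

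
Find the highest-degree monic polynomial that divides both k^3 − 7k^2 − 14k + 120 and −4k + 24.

Apply the Euclidean algorithm:
  k^3 − 7k^2 − 14k + 120 = (−(1/4)k^2 + (1/4)k + 5)(−4k + 24) + (0)
Last nonzero remainder: −4k + 24. Dividing through by −4 gives the monic gcd k − 6.

k − 6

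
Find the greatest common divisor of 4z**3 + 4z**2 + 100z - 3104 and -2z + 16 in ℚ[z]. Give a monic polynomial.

Repeated division with remainder:
  4z**3 + 4z**2 + 100z - 3104 = (-2z**2 - 18z - 194)(-2z + 16) + (0)
Last nonzero remainder: -2z + 16. Dividing through by -2 gives the monic gcd z - 8.

z - 8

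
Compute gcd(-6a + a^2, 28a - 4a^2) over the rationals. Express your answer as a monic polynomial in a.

Apply the Euclidean algorithm:
  a^2 - 6a = (-1/4)(-4a^2 + 28a) + (a)
  -4a^2 + 28a = (-4a + 28)(a) + (0)
The last nonzero remainder a is already monic.

a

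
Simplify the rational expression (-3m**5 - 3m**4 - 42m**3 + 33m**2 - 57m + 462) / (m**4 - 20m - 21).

(-3m**3 + 3m**2 - 27m + 66)/(m**2 - 2m - 3)

Apply the Euclidean algorithm:
  -3m**5 - 3m**4 - 42m**3 + 33m**2 - 57m + 462 = (-3m - 3)(m**4 - 20m - 21) + (-42m**3 - 27m**2 - 180m + 399)
  m**4 - 20m - 21 = (-(1/42)m + 3/196)(-42m**3 - 27m**2 - 180m + 399) + (-(759/196)m**2 - (759/98)m - 759/28)
  -42m**3 - 27m**2 - 180m + 399 = ((2744/253)m - 3724/253)(-(759/196)m**2 - (759/98)m - 759/28) + (0)
Last nonzero remainder: -(759/196)m**2 - (759/98)m - 759/28. Dividing through by -759/196 gives the monic gcd m**2 + 2m + 7.
Cancel m**2 + 2m + 7 from numerator and denominator to get the reduced form.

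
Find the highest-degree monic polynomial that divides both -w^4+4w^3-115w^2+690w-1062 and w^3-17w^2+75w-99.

w^2-6w+9

Apply the Euclidean algorithm:
  -w^4+4w^3-115w^2+690w-1062 = (-w-13)(w^3-17w^2+75w-99) + (-261w^2+1566w-2349)
  w^3-17w^2+75w-99 = (-(1/261)w+11/261)(-261w^2+1566w-2349) + (0)
Last nonzero remainder: -261w^2+1566w-2349. Dividing through by -261 gives the monic gcd w^2-6w+9.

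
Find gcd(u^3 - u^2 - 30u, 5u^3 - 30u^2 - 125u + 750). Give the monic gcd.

u^2 - u - 30

Euclidean algorithm in ℚ[u]:
  u^3 - u^2 - 30u = (1/5)(5u^3 - 30u^2 - 125u + 750) + (5u^2 - 5u - 150)
  5u^3 - 30u^2 - 125u + 750 = (u - 5)(5u^2 - 5u - 150) + (0)
Last nonzero remainder: 5u^2 - 5u - 150. Dividing through by 5 gives the monic gcd u^2 - u - 30.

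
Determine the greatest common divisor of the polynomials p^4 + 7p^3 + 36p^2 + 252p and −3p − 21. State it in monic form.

p + 7

Euclidean algorithm in ℚ[p]:
  p^4 + 7p^3 + 36p^2 + 252p = (−(1/3)p^3 − 12p)(−3p − 21) + (0)
Last nonzero remainder: −3p − 21. Dividing through by −3 gives the monic gcd p + 7.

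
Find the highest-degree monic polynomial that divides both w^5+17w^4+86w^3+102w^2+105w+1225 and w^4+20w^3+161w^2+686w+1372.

w^2+14w+49

Euclidean algorithm in ℚ[w]:
  w^5+17w^4+86w^3+102w^2+105w+1225 = (w-3)(w^4+20w^3+161w^2+686w+1372) + (-15w^3-101w^2+791w+5341)
  w^4+20w^3+161w^2+686w+1372 = (-(1/15)w-199/225)(-15w^3-101w^2+791w+5341) + ((27991/225)w^2+(391874/225)w+1371559/225)
  -15w^3-101w^2+791w+5341 = (-(3375/27991)w+24525/27991)((27991/225)w^2+(391874/225)w+1371559/225) + (0)
Last nonzero remainder: (27991/225)w^2+(391874/225)w+1371559/225. Dividing through by 27991/225 gives the monic gcd w^2+14w+49.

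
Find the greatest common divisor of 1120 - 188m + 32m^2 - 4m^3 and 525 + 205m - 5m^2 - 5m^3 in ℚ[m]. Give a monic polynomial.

-7 + m

Euclidean algorithm in ℚ[m]:
  -4m^3 + 32m^2 - 188m + 1120 = (4/5)(-5m^3 - 5m^2 + 205m + 525) + (36m^2 - 352m + 700)
  -5m^3 - 5m^2 + 205m + 525 = (-(5/36)m - 485/324)(36m^2 - 352m + 700) + (-(18200/81)m + 127400/81)
  36m^2 - 352m + 700 = (-(729/4550)m + 81/182)(-(18200/81)m + 127400/81) + (0)
Last nonzero remainder: -(18200/81)m + 127400/81. Dividing through by -18200/81 gives the monic gcd m - 7.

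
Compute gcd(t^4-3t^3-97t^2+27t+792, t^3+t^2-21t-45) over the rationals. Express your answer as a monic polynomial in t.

t+3

By polynomial division,
  t^4-3t^3-97t^2+27t+792 = (t-4)(t^3+t^2-21t-45) + (-72t^2-12t+612)
  t^3+t^2-21t-45 = (-(1/72)t-5/432)(-72t^2-12t+612) + (-(455/36)t-455/12)
  -72t^2-12t+612 = ((2592/455)t-7344/455)(-(455/36)t-455/12) + (0)
Last nonzero remainder: -(455/36)t-455/12. Dividing through by -455/36 gives the monic gcd t+3.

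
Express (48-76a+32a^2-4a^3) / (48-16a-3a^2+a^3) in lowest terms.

(4-4a)/(4+a)

Repeated division with remainder:
  -4a^3+32a^2-76a+48 = (-4)(a^3-3a^2-16a+48) + (20a^2-140a+240)
  a^3-3a^2-16a+48 = ((1/20)a+1/5)(20a^2-140a+240) + (0)
Last nonzero remainder: 20a^2-140a+240. Dividing through by 20 gives the monic gcd a^2-7a+12.
Cancel a^2-7a+12 from numerator and denominator to get the reduced form.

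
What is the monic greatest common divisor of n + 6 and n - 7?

1

Euclidean algorithm in ℚ[n]:
  n + 6 = (n - 7) + (13)
  n - 7 = ((1/13)n - 7/13)(13) + (0)
The last nonzero remainder is the constant 13, so the polynomials are coprime and gcd = 1.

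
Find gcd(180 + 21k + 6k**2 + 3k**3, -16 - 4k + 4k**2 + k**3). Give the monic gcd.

4 + k

By polynomial division,
  3k**3 + 6k**2 + 21k + 180 = (3)(k**3 + 4k**2 - 4k - 16) + (-6k**2 + 33k + 228)
  k**3 + 4k**2 - 4k - 16 = (-(1/6)k - 19/12)(-6k**2 + 33k + 228) + ((345/4)k + 345)
  -6k**2 + 33k + 228 = (-(8/115)k + 76/115)((345/4)k + 345) + (0)
Last nonzero remainder: (345/4)k + 345. Dividing through by 345/4 gives the monic gcd k + 4.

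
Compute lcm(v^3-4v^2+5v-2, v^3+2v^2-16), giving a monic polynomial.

Euclidean algorithm in ℚ[v]:
  v^3-4v^2+5v-2 = (v^3+2v^2-16) + (-6v^2+5v+14)
  v^3+2v^2-16 = (-(1/6)v-17/36)(-6v^2+5v+14) + ((169/36)v-169/18)
  -6v^2+5v+14 = (-(216/169)v-252/169)((169/36)v-169/18) + (0)
Last nonzero remainder: (169/36)v-169/18. Dividing through by 169/36 gives the monic gcd v-2.
Then lcm(f, g) = f·g / gcd(f, g); expanding and making the result monic gives the answer.

v^5-3v^3-14v^2+32v-16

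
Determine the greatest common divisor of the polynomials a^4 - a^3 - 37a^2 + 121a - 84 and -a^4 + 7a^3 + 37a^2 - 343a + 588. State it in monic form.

a^3 - 37a + 84

Repeated division with remainder:
  a^4 - a^3 - 37a^2 + 121a - 84 = (-1)(-a^4 + 7a^3 + 37a^2 - 343a + 588) + (6a^3 - 222a + 504)
  -a^4 + 7a^3 + 37a^2 - 343a + 588 = (-(1/6)a + 7/6)(6a^3 - 222a + 504) + (0)
Last nonzero remainder: 6a^3 - 222a + 504. Dividing through by 6 gives the monic gcd a^3 - 37a + 84.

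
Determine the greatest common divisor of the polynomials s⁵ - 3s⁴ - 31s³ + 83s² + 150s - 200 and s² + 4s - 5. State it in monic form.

s² + 4s - 5

Apply the Euclidean algorithm:
  s⁵ - 3s⁴ - 31s³ + 83s² + 150s - 200 = (s³ - 7s² + 2s + 40)(s² + 4s - 5) + (0)
The last nonzero remainder s² + 4s - 5 is already monic.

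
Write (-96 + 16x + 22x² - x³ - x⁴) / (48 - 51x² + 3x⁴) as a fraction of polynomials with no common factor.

(6 - x - x²)/(-3 + 3x²)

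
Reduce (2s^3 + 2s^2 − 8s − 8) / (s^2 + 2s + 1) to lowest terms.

(2s^2 − 8)/(s + 1)

By polynomial division,
  2s^3 + 2s^2 − 8s − 8 = (2s − 2)(s^2 + 2s + 1) + (−6s − 6)
  s^2 + 2s + 1 = (−(1/6)s − 1/6)(−6s − 6) + (0)
Last nonzero remainder: −6s − 6. Dividing through by −6 gives the monic gcd s + 1.
Cancel s + 1 from numerator and denominator to get the reduced form.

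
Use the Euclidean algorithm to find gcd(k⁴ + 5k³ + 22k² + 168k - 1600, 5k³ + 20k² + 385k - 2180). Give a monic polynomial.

Apply the Euclidean algorithm:
  k⁴ + 5k³ + 22k² + 168k - 1600 = ((1/5)k + 1/5)(5k³ + 20k² + 385k - 2180) + (-59k² + 527k - 1164)
  5k³ + 20k² + 385k - 2180 = (-(5/59)k - 3815/3481)(-59k² + 527k - 1164) + ((3007310/3481)k - 12029240/3481)
  -59k² + 527k - 1164 = (-(205379/3007310)k + 1012971/3007310)((3007310/3481)k - 12029240/3481) + (0)
Last nonzero remainder: (3007310/3481)k - 12029240/3481. Dividing through by 3007310/3481 gives the monic gcd k - 4.

k - 4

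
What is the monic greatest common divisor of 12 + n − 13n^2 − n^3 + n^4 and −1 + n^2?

Repeated division with remainder:
  n^4 − n^3 − 13n^2 + n + 12 = (n^2 − n − 12)(n^2 − 1) + (0)
The last nonzero remainder n^2 − 1 is already monic.

−1 + n^2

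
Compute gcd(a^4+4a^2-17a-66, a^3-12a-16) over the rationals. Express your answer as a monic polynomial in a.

a+2

By polynomial division,
  a^4+4a^2-17a-66 = (a)(a^3-12a-16) + (16a^2-a-66)
  a^3-12a-16 = ((1/16)a+1/256)(16a^2-a-66) + (-(2015/256)a-2015/128)
  16a^2-a-66 = (-(4096/2015)a+8448/2015)(-(2015/256)a-2015/128) + (0)
Last nonzero remainder: -(2015/256)a-2015/128. Dividing through by -2015/256 gives the monic gcd a+2.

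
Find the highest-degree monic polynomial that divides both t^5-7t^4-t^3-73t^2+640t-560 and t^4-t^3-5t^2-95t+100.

t^3+4t^2+15t-20

By polynomial division,
  t^5-7t^4-t^3-73t^2+640t-560 = (t-6)(t^4-t^3-5t^2-95t+100) + (-2t^3-8t^2-30t+40)
  t^4-t^3-5t^2-95t+100 = (-(1/2)t+5/2)(-2t^3-8t^2-30t+40) + (0)
Last nonzero remainder: -2t^3-8t^2-30t+40. Dividing through by -2 gives the monic gcd t^3+4t^2+15t-20.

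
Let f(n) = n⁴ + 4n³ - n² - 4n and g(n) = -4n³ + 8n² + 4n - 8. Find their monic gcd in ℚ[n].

n² - 1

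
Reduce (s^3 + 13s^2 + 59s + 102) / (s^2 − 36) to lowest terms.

(s^2 + 7s + 17)/(s − 6)

Apply the Euclidean algorithm:
  s^3 + 13s^2 + 59s + 102 = (s + 13)(s^2 − 36) + (95s + 570)
  s^2 − 36 = ((1/95)s − 6/95)(95s + 570) + (0)
Last nonzero remainder: 95s + 570. Dividing through by 95 gives the monic gcd s + 6.
Cancel s + 6 from numerator and denominator to get the reduced form.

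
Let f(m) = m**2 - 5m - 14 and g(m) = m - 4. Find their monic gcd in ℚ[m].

1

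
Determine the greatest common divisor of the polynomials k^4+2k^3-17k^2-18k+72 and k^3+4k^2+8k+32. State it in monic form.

k+4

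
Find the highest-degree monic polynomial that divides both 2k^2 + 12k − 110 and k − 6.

1

Repeated division with remainder:
  2k^2 + 12k − 110 = (2k + 24)(k − 6) + (34)
  k − 6 = ((1/34)k − 3/17)(34) + (0)
The last nonzero remainder is the constant 34, so the polynomials are coprime and gcd = 1.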